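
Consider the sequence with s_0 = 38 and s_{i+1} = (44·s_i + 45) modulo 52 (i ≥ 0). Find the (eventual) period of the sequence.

Computing terms: s_0 = 38,  s_1 = 1,  s_2 = 37,  s_3 = 9,  s_4 = 25,  s_5 = 1.
Since s_5 = s_1 = 1, the sequence is eventually periodic: after a pre-period of length 1 it cycles with period 4.

4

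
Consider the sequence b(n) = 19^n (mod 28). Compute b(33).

27

b(0) = 1,  b(1) = 19,  b(2) = 25,  b(3) = 27,  b(4) = 9,  b(5) = 3,  b(6) = 1.
Since b(6) = b(0) = 1, the sequence is periodic with period 6.
So b(33) = b(0 + ((33-0) mod 6)) = b(3) = 27.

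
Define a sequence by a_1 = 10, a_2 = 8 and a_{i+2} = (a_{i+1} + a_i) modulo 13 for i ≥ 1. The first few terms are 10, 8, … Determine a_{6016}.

12

Listing terms: a_1 = 10, a_2 = 8, a_3 = 5, a_4 = 0, a_5 = 5, a_6 = 5, a_7 = 10, a_8 = 2, a_9 = 12, a_{10} = 1, a_{11} = 0, a_{12} = 1, a_{13} = 1, a_{14} = 2, a_{15} = 3, a_{16} = 5, a_{17} = 8, a_{18} = 0, a_{19} = 8, a_{20} = 8, a_{21} = 3, a_{22} = 11, a_{23} = 1, a_{24} = 12, a_{25} = 0, a_{26} = 12, a_{27} = 12, a_{28} = 11, a_{29} = 10, a_{30} = 8.
The sequence repeats with period 28.
(6016 - 1) mod 28 = 23, so a_{6016} = a_{24} = 12.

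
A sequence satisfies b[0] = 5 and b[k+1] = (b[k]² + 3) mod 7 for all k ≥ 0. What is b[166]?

0

We have b[0] = 5, b[1] = 0, b[2] = 3, b[3] = 5.
The sequence repeats with period 3.
So b[166] = b[0 + ((166-0) mod 3)] = b[1] = 0.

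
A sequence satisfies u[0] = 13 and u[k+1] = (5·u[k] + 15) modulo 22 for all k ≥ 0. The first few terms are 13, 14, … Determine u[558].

11

Computing terms: u[0] = 13; u[1] = 14; u[2] = 19; u[3] = 0; u[4] = 15; u[5] = 2; u[6] = 3; u[7] = 8; u[8] = 11; u[9] = 4; u[10] = 13.
Since u[10] = u[0] = 13, the sequence is periodic with period 10.
So u[558] = u[0 + ((558-0) mod 10)] = u[8] = 11.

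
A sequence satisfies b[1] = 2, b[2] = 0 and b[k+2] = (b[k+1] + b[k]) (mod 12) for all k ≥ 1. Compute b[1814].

0

We have b[1] = 2, b[2] = 0, b[3] = 2, b[4] = 2, b[5] = 4, b[6] = 6, b[7] = 10, b[8] = 4, b[9] = 2, b[10] = 6, b[11] = 8, b[12] = 2, b[13] = 10, b[14] = 0, b[15] = 10, b[16] = 10, b[17] = 8, b[18] = 6, b[19] = 2, b[20] = 8, b[21] = 10, b[22] = 6, b[23] = 4, b[24] = 10, b[25] = 2, b[26] = 0.
Since (b[25], b[26]) = (b[1], b[2]) = (2, 0) (two consecutive terms determine the rest), the sequence is periodic with period 24.
(1814 - 1) mod 24 = 13, so b[1814] = b[14] = 0.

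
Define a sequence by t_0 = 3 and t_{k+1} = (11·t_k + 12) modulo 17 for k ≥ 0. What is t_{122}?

4

Listing terms: t_0 = 3,  t_1 = 11,  t_2 = 14,  t_3 = 13,  t_4 = 2,  t_5 = 0,  t_6 = 12,  t_7 = 8,  t_8 = 15,  t_9 = 7,  t_{10} = 4,  t_{11} = 5,  t_{12} = 16,  t_{13} = 1,  t_{14} = 6,  t_{15} = 10,  t_{16} = 3.
Since t_{16} = t_0 = 3, the sequence is periodic with period 16.
So t_{122} = t_{0 + ((122-0) mod 16)} = t_{10} = 4.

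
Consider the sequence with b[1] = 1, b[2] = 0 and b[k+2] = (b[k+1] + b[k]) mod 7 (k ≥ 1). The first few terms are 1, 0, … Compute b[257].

1

Listing terms: b[1] = 1,  b[2] = 0,  b[3] = 1,  b[4] = 1,  b[5] = 2,  b[6] = 3,  b[7] = 5,  b[8] = 1,  b[9] = 6,  b[10] = 0,  b[11] = 6,  b[12] = 6,  b[13] = 5,  b[14] = 4,  b[15] = 2,  b[16] = 6,  b[17] = 1,  b[18] = 0.
The sequence repeats with period 16.
So b[257] = b[1 + ((257-1) mod 16)] = b[1] = 1.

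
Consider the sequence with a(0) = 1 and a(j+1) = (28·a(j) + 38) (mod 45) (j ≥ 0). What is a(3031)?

Listing terms: a(0) = 1,  a(1) = 21,  a(2) = 41,  a(3) = 16,  a(4) = 36,  a(5) = 11,  a(6) = 31,  a(7) = 6,  a(8) = 26,  a(9) = 1.
The sequence repeats with period 9.
(3031 - 0) mod 9 = 7, so a(3031) = a(7) = 6.

6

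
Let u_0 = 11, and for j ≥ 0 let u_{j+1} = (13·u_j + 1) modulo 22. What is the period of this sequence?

Computing terms: u_0 = 11,  u_1 = 12,  u_2 = 3,  u_3 = 18,  u_4 = 15,  u_5 = 20,  u_6 = 19,  u_7 = 6,  u_8 = 13,  u_9 = 16,  u_{10} = 11.
The sequence repeats with period 10.

10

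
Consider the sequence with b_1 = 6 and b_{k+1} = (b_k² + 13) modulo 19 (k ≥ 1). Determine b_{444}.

b_1 = 6; b_2 = 11; b_3 = 1; b_4 = 14; b_5 = 0; b_6 = 13; b_7 = 11.
Since b_7 = b_2 = 11, the sequence is eventually periodic: after a pre-period of length 1 it cycles with period 5.
For k ≥ 2, b_k depends only on (k - 2) mod 5. (444 - 2) mod 5 = 2, so b_{444} = b_4 = 14.

14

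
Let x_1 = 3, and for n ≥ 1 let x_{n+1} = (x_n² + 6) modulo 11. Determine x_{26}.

10

We have x_1 = 3, x_2 = 4, x_3 = 0, x_4 = 6, x_5 = 9, x_6 = 10, x_7 = 7, x_8 = 0.
Since x_8 = x_3 = 0, the sequence is eventually periodic: after a pre-period of length 2 it cycles with period 5.
For n ≥ 3, x_n depends only on (n - 3) mod 5. (26 - 3) mod 5 = 3, so x_{26} = x_6 = 10.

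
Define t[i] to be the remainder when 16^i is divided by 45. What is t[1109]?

We have t[0] = 1,  t[1] = 16,  t[2] = 31,  t[3] = 1.
Since t[3] = t[0] = 1, the sequence is periodic with period 3.
So t[1109] = t[0 + ((1109-0) mod 3)] = t[2] = 31.

31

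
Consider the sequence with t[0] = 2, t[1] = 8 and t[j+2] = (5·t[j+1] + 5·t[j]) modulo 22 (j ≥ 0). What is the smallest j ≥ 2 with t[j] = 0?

Listing terms: t[0] = 2,  t[1] = 8,  t[2] = 6,  t[3] = 4,  t[4] = 6,  t[5] = 6,  t[6] = 16,  t[7] = 0,  t[8] = 14,  t[9] = 4,  t[10] = 2,  t[11] = 8.
Since (t[10], t[11]) = (t[0], t[1]) = (2, 8) (two consecutive terms determine the rest), the sequence is periodic with period 10.
The value 0 first appears (with j ≥ 2) at t[7].

7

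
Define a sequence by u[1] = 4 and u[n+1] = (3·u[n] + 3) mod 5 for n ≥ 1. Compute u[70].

Listing terms: u[1] = 4,  u[2] = 0,  u[3] = 3,  u[4] = 2,  u[5] = 4.
Since u[5] = u[1] = 4, the sequence is periodic with period 4.
So u[70] = u[1 + ((70-1) mod 4)] = u[2] = 0.

0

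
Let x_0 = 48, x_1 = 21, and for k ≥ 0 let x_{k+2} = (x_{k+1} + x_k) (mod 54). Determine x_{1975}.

9

x_0 = 48; x_1 = 21; x_2 = 15; x_3 = 36; x_4 = 51; x_5 = 33; x_6 = 30; x_7 = 9; x_8 = 39; x_9 = 48; x_{10} = 33; x_{11} = 27; x_{12} = 6; x_{13} = 33; x_{14} = 39; x_{15} = 18; x_{16} = 3; x_{17} = 21; x_{18} = 24; x_{19} = 45; x_{20} = 15; x_{21} = 6; x_{22} = 21; x_{23} = 27; x_{24} = 48; x_{25} = 21.
Since (x_{24}, x_{25}) = (x_0, x_1) = (48, 21) (two consecutive terms determine the rest), the sequence is periodic with period 24.
(1975 - 0) mod 24 = 7, so x_{1975} = x_7 = 9.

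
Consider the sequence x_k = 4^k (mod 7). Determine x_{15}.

1

Listing terms: x_1 = 4; x_2 = 2; x_3 = 1; x_4 = 4.
The sequence repeats with period 3.
So x_{15} = x_{1 + ((15-1) mod 3)} = x_3 = 1.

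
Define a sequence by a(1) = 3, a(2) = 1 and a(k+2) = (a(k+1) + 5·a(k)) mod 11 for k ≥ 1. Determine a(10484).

We have a(1) = 3; a(2) = 1; a(3) = 5; a(4) = 10; a(5) = 2; a(6) = 8; a(7) = 7; a(8) = 3; a(9) = 5; a(10) = 9; a(11) = 1; a(12) = 2; a(13) = 7; a(14) = 6; a(15) = 8; a(16) = 5; a(17) = 1; a(18) = 4; a(19) = 9; a(20) = 7; a(21) = 8; a(22) = 10; a(23) = 6; a(24) = 1; a(25) = 9; a(26) = 3; a(27) = 4; a(28) = 8; a(29) = 6; a(30) = 2; a(31) = 10; a(32) = 9; a(33) = 4; a(34) = 5; a(35) = 3; a(36) = 6; a(37) = 10; a(38) = 7; a(39) = 2; a(40) = 4; a(41) = 3; a(42) = 1.
Since (a(41), a(42)) = (a(1), a(2)) = (3, 1) (two consecutive terms determine the rest), the sequence is periodic with period 40.
So a(10484) = a(1 + ((10484-1) mod 40)) = a(4) = 10.

10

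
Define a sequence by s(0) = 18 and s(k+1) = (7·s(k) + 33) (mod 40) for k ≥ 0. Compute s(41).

We have s(0) = 18, s(1) = 39, s(2) = 26, s(3) = 15, s(4) = 18.
The sequence repeats with period 4.
(41 - 0) mod 4 = 1, so s(41) = s(1) = 39.

39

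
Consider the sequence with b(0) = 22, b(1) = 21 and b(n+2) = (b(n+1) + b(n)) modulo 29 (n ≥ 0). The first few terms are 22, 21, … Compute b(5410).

17

Computing terms: b(0) = 22,  b(1) = 21,  b(2) = 14,  b(3) = 6,  b(4) = 20,  b(5) = 26,  b(6) = 17,  b(7) = 14,  b(8) = 2,  b(9) = 16,  b(10) = 18,  b(11) = 5,  b(12) = 23,  b(13) = 28,  b(14) = 22,  b(15) = 21.
Since (b(14), b(15)) = (b(0), b(1)) = (22, 21) (two consecutive terms determine the rest), the sequence is periodic with period 14.
So b(5410) = b(0 + ((5410-0) mod 14)) = b(6) = 17.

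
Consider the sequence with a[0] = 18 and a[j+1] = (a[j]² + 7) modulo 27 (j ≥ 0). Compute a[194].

2

Computing terms: a[0] = 18; a[1] = 7; a[2] = 2; a[3] = 11; a[4] = 20; a[5] = 2.
Since a[5] = a[2] = 2, the sequence is eventually periodic: after a pre-period of length 2 it cycles with period 3.
For j ≥ 2, a[j] depends only on (j - 2) mod 3. (194 - 2) mod 3 = 0, so a[194] = a[2] = 2.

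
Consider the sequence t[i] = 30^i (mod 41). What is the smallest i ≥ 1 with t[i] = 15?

Computing terms: t[0] = 1, t[1] = 30, t[2] = 39, t[3] = 22, t[4] = 4, t[5] = 38, t[6] = 33, t[7] = 6, t[8] = 16, t[9] = 29, t[10] = 9, t[11] = 24, t[12] = 23, t[13] = 34, t[14] = 36, t[15] = 14, t[16] = 10, t[17] = 13, t[18] = 21, t[19] = 15, t[20] = 40, t[21] = 11, t[22] = 2, t[23] = 19, t[24] = 37, t[25] = 3, t[26] = 8, t[27] = 35, t[28] = 25, t[29] = 12, t[30] = 32, t[31] = 17, t[32] = 18, t[33] = 7, t[34] = 5, t[35] = 27, t[36] = 31, t[37] = 28, t[38] = 20, t[39] = 26, t[40] = 1.
Since t[40] = t[0] = 1, the sequence is periodic with period 40.
The value 15 first appears (with i ≥ 1) at t[19].

19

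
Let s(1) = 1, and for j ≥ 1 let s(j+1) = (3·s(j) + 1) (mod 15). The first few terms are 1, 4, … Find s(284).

10

s(1) = 1, s(2) = 4, s(3) = 13, s(4) = 10, s(5) = 1.
The sequence repeats with period 4.
(284 - 1) mod 4 = 3, so s(284) = s(4) = 10.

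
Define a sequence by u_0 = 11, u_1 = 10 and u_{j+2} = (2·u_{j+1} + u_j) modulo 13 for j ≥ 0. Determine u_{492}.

8

u_0 = 11,  u_1 = 10,  u_2 = 5,  u_3 = 7,  u_4 = 6,  u_5 = 6,  u_6 = 5,  u_7 = 3,  u_8 = 11,  u_9 = 12,  u_{10} = 9,  u_{11} = 4,  u_{12} = 4,  u_{13} = 12,  u_{14} = 2,  u_{15} = 3,  u_{16} = 8,  u_{17} = 6,  u_{18} = 7,  u_{19} = 7,  u_{20} = 8,  u_{21} = 10,  u_{22} = 2,  u_{23} = 1,  u_{24} = 4,  u_{25} = 9,  u_{26} = 9,  u_{27} = 1,  u_{28} = 11,  u_{29} = 10.
The sequence repeats with period 28.
(492 - 0) mod 28 = 16, so u_{492} = u_{16} = 8.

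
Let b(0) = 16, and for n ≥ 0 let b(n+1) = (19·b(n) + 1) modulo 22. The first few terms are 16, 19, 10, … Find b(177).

b(0) = 16,  b(1) = 19,  b(2) = 10,  b(3) = 15,  b(4) = 0,  b(5) = 1,  b(6) = 20,  b(7) = 7,  b(8) = 2,  b(9) = 17,  b(10) = 16.
The sequence repeats with period 10.
So b(177) = b(0 + ((177-0) mod 10)) = b(7) = 7.

7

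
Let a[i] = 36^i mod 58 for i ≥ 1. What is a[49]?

30

Listing terms: a[1] = 36,  a[2] = 20,  a[3] = 24,  a[4] = 52,  a[5] = 16,  a[6] = 54,  a[7] = 30,  a[8] = 36.
The sequence repeats with period 7.
(49 - 1) mod 7 = 6, so a[49] = a[7] = 30.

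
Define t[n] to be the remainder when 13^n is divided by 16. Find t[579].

Listing terms: t[1] = 13; t[2] = 9; t[3] = 5; t[4] = 1; t[5] = 13.
Since t[5] = t[1] = 13, the sequence is periodic with period 4.
(579 - 1) mod 4 = 2, so t[579] = t[3] = 5.

5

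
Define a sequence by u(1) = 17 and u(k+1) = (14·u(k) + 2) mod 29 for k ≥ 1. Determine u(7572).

Listing terms: u(1) = 17; u(2) = 8; u(3) = 27; u(4) = 3; u(5) = 15; u(6) = 9; u(7) = 12; u(8) = 25; u(9) = 4; u(10) = 0; u(11) = 2; u(12) = 1; u(13) = 16; u(14) = 23; u(15) = 5; u(16) = 14; u(17) = 24; u(18) = 19; u(19) = 7; u(20) = 13; u(21) = 10; u(22) = 26; u(23) = 18; u(24) = 22; u(25) = 20; u(26) = 21; u(27) = 6; u(28) = 28; u(29) = 17.
The sequence repeats with period 28.
(7572 - 1) mod 28 = 11, so u(7572) = u(12) = 1.

1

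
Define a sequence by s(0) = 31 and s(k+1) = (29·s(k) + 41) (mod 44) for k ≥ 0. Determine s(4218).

s(0) = 31,  s(1) = 16,  s(2) = 21,  s(3) = 34,  s(4) = 15,  s(5) = 36,  s(6) = 29,  s(7) = 2,  s(8) = 11,  s(9) = 8,  s(10) = 9,  s(11) = 38,  s(12) = 43,  s(13) = 12,  s(14) = 37,  s(15) = 14,  s(16) = 7,  s(17) = 24,  s(18) = 33,  s(19) = 30,  s(20) = 31.
Since s(20) = s(0) = 31, the sequence is periodic with period 20.
So s(4218) = s(0 + ((4218-0) mod 20)) = s(18) = 33.

33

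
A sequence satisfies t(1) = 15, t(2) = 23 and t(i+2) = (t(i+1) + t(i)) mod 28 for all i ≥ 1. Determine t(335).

Computing terms: t(1) = 15,  t(2) = 23,  t(3) = 10,  t(4) = 5,  t(5) = 15,  t(6) = 20,  t(7) = 7,  t(8) = 27,  t(9) = 6,  t(10) = 5,  t(11) = 11,  t(12) = 16,  t(13) = 27,  t(14) = 15,  t(15) = 14,  t(16) = 1,  t(17) = 15,  t(18) = 16,  t(19) = 3,  t(20) = 19,  t(21) = 22,  t(22) = 13,  t(23) = 7,  t(24) = 20,  t(25) = 27,  t(26) = 19,  t(27) = 18,  t(28) = 9,  t(29) = 27,  t(30) = 8,  t(31) = 7,  t(32) = 15,  t(33) = 22,  t(34) = 9,  t(35) = 3,  t(36) = 12,  t(37) = 15,  t(38) = 27,  t(39) = 14,  t(40) = 13,  t(41) = 27,  t(42) = 12,  t(43) = 11,  t(44) = 23,  t(45) = 6,  t(46) = 1,  t(47) = 7,  t(48) = 8,  t(49) = 15,  t(50) = 23.
The sequence repeats with period 48.
(335 - 1) mod 48 = 46, so t(335) = t(47) = 7.

7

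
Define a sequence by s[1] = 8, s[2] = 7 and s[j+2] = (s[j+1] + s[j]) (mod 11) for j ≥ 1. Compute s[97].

8

s[1] = 8,  s[2] = 7,  s[3] = 4,  s[4] = 0,  s[5] = 4,  s[6] = 4,  s[7] = 8,  s[8] = 1,  s[9] = 9,  s[10] = 10,  s[11] = 8,  s[12] = 7.
Since (s[11], s[12]) = (s[1], s[2]) = (8, 7) (two consecutive terms determine the rest), the sequence is periodic with period 10.
(97 - 1) mod 10 = 6, so s[97] = s[7] = 8.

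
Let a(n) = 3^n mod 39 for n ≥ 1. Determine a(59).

Computing terms: a(1) = 3, a(2) = 9, a(3) = 27, a(4) = 3.
Since a(4) = a(1) = 3, the sequence is periodic with period 3.
(59 - 1) mod 3 = 1, so a(59) = a(2) = 9.

9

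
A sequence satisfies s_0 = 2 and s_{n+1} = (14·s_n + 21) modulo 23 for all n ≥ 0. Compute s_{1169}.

6

We have s_0 = 2, s_1 = 3, s_2 = 17, s_3 = 6, s_4 = 13, s_5 = 19, s_6 = 11, s_7 = 14, s_8 = 10, s_9 = 0, s_{10} = 21, s_{11} = 16, s_{12} = 15, s_{13} = 1, s_{14} = 12, s_{15} = 5, s_{16} = 22, s_{17} = 7, s_{18} = 4, s_{19} = 8, s_{20} = 18, s_{21} = 20, s_{22} = 2.
The sequence repeats with period 22.
(1169 - 0) mod 22 = 3, so s_{1169} = s_3 = 6.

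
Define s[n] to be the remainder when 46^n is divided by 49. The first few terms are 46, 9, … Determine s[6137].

2

Listing terms: s[1] = 46,  s[2] = 9,  s[3] = 22,  s[4] = 32,  s[5] = 2,  s[6] = 43,  s[7] = 18,  s[8] = 44,  s[9] = 15,  s[10] = 4,  s[11] = 37,  s[12] = 36,  s[13] = 39,  s[14] = 30,  s[15] = 8,  s[16] = 25,  s[17] = 23,  s[18] = 29,  s[19] = 11,  s[20] = 16,  s[21] = 1,  s[22] = 46.
The sequence repeats with period 21.
(6137 - 1) mod 21 = 4, so s[6137] = s[5] = 2.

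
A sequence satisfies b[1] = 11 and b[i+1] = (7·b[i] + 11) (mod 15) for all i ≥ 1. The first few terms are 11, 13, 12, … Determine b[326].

b[1] = 11; b[2] = 13; b[3] = 12; b[4] = 5; b[5] = 1; b[6] = 3; b[7] = 2; b[8] = 10; b[9] = 6; b[10] = 8; b[11] = 7; b[12] = 0; b[13] = 11.
Since b[13] = b[1] = 11, the sequence is periodic with period 12.
(326 - 1) mod 12 = 1, so b[326] = b[2] = 13.

13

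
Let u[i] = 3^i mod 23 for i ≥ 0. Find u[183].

2

We have u[0] = 1,  u[1] = 3,  u[2] = 9,  u[3] = 4,  u[4] = 12,  u[5] = 13,  u[6] = 16,  u[7] = 2,  u[8] = 6,  u[9] = 18,  u[10] = 8,  u[11] = 1.
The sequence repeats with period 11.
So u[183] = u[0 + ((183-0) mod 11)] = u[7] = 2.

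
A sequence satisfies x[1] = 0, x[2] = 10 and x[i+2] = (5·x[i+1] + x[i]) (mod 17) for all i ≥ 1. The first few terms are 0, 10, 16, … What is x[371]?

We have x[1] = 0, x[2] = 10, x[3] = 16, x[4] = 5, x[5] = 7, x[6] = 6, x[7] = 3, x[8] = 4, x[9] = 6, x[10] = 0, x[11] = 6, x[12] = 13, x[13] = 3, x[14] = 11, x[15] = 7, x[16] = 12, x[17] = 16, x[18] = 7, x[19] = 0, x[20] = 7, x[21] = 1, x[22] = 12, x[23] = 10, x[24] = 11, x[25] = 14, x[26] = 13, x[27] = 11, x[28] = 0, x[29] = 11, x[30] = 4, x[31] = 14, x[32] = 6, x[33] = 10, x[34] = 5, x[35] = 1, x[36] = 10, x[37] = 0, x[38] = 10.
The sequence repeats with period 36.
So x[371] = x[1 + ((371-1) mod 36)] = x[11] = 6.

6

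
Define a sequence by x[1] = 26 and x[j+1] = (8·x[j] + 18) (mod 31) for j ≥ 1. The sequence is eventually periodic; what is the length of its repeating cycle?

x[1] = 26,  x[2] = 9,  x[3] = 28,  x[4] = 25,  x[5] = 1,  x[6] = 26.
The sequence repeats with period 5.

5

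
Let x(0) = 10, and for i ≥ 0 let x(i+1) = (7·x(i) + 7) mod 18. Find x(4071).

Listing terms: x(0) = 10, x(1) = 5, x(2) = 6, x(3) = 13, x(4) = 8, x(5) = 9, x(6) = 16, x(7) = 11, x(8) = 12, x(9) = 1, x(10) = 14, x(11) = 15, x(12) = 4, x(13) = 17, x(14) = 0, x(15) = 7, x(16) = 2, x(17) = 3, x(18) = 10.
The sequence repeats with period 18.
So x(4071) = x(0 + ((4071-0) mod 18)) = x(3) = 13.

13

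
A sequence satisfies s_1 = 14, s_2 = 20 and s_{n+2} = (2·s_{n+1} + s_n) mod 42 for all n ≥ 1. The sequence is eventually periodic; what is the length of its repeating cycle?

24

Computing terms: s_1 = 14,  s_2 = 20,  s_3 = 12,  s_4 = 2,  s_5 = 16,  s_6 = 34,  s_7 = 0,  s_8 = 34,  s_9 = 26,  s_{10} = 2,  s_{11} = 30,  s_{12} = 20,  s_{13} = 28,  s_{14} = 34,  s_{15} = 12,  s_{16} = 16,  s_{17} = 2,  s_{18} = 20,  s_{19} = 0,  s_{20} = 20,  s_{21} = 40,  s_{22} = 16,  s_{23} = 30,  s_{24} = 34,  s_{25} = 14,  s_{26} = 20.
Since (s_{25}, s_{26}) = (s_1, s_2) = (14, 20) (two consecutive terms determine the rest), the sequence is periodic with period 24.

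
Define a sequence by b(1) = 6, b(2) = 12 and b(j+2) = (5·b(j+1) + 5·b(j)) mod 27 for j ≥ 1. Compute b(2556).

18

Computing terms: b(1) = 6; b(2) = 12; b(3) = 9; b(4) = 24; b(5) = 3; b(6) = 0; b(7) = 15; b(8) = 21; b(9) = 18; b(10) = 6; b(11) = 12.
The sequence repeats with period 9.
So b(2556) = b(1 + ((2556-1) mod 9)) = b(9) = 18.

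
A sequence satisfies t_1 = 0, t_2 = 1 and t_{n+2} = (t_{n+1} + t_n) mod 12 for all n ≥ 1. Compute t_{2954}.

1

t_1 = 0,  t_2 = 1,  t_3 = 1,  t_4 = 2,  t_5 = 3,  t_6 = 5,  t_7 = 8,  t_8 = 1,  t_9 = 9,  t_{10} = 10,  t_{11} = 7,  t_{12} = 5,  t_{13} = 0,  t_{14} = 5,  t_{15} = 5,  t_{16} = 10,  t_{17} = 3,  t_{18} = 1,  t_{19} = 4,  t_{20} = 5,  t_{21} = 9,  t_{22} = 2,  t_{23} = 11,  t_{24} = 1,  t_{25} = 0,  t_{26} = 1.
Since (t_{25}, t_{26}) = (t_1, t_2) = (0, 1) (two consecutive terms determine the rest), the sequence is periodic with period 24.
(2954 - 1) mod 24 = 1, so t_{2954} = t_2 = 1.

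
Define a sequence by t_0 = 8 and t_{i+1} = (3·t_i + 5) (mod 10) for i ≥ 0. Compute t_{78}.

Listing terms: t_0 = 8, t_1 = 9, t_2 = 2, t_3 = 1, t_4 = 8.
The sequence repeats with period 4.
So t_{78} = t_{0 + ((78-0) mod 4)} = t_2 = 2.

2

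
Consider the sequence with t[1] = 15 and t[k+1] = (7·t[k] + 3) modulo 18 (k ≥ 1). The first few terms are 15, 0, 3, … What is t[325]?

15

We have t[1] = 15,  t[2] = 0,  t[3] = 3,  t[4] = 6,  t[5] = 9,  t[6] = 12,  t[7] = 15.
The sequence repeats with period 6.
(325 - 1) mod 6 = 0, so t[325] = t[1] = 15.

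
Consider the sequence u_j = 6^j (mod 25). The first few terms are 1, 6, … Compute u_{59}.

21

We have u_0 = 1,  u_1 = 6,  u_2 = 11,  u_3 = 16,  u_4 = 21,  u_5 = 1.
The sequence repeats with period 5.
So u_{59} = u_{0 + ((59-0) mod 5)} = u_4 = 21.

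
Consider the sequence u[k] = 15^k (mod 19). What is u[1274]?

We have u[0] = 1,  u[1] = 15,  u[2] = 16,  u[3] = 12,  u[4] = 9,  u[5] = 2,  u[6] = 11,  u[7] = 13,  u[8] = 5,  u[9] = 18,  u[10] = 4,  u[11] = 3,  u[12] = 7,  u[13] = 10,  u[14] = 17,  u[15] = 8,  u[16] = 6,  u[17] = 14,  u[18] = 1.
The sequence repeats with period 18.
(1274 - 0) mod 18 = 14, so u[1274] = u[14] = 17.

17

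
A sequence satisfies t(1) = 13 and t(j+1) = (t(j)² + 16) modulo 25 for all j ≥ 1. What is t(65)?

We have t(1) = 13,  t(2) = 10,  t(3) = 16,  t(4) = 22,  t(5) = 0,  t(6) = 16.
Since t(6) = t(3) = 16, the sequence is eventually periodic: after a pre-period of length 2 it cycles with period 3.
For j ≥ 3, t(j) depends only on (j - 3) mod 3. (65 - 3) mod 3 = 2, so t(65) = t(5) = 0.

0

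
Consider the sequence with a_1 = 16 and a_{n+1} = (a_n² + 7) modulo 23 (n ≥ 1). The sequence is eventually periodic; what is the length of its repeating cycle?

Listing terms: a_1 = 16, a_2 = 10, a_3 = 15, a_4 = 2, a_5 = 11, a_6 = 13, a_7 = 15.
Since a_7 = a_3 = 15, the sequence is eventually periodic: after a pre-period of length 2 it cycles with period 4.

4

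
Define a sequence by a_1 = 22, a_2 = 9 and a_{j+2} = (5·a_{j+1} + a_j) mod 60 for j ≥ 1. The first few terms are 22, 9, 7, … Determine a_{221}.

47

Listing terms: a_1 = 22; a_2 = 9; a_3 = 7; a_4 = 44; a_5 = 47; a_6 = 39; a_7 = 2; a_8 = 49; a_9 = 7; a_{10} = 24; a_{11} = 7; a_{12} = 59; a_{13} = 2; a_{14} = 9; a_{15} = 47; a_{16} = 4; a_{17} = 7; a_{18} = 39; a_{19} = 22; a_{20} = 29; a_{21} = 47; a_{22} = 24; a_{23} = 47; a_{24} = 19; a_{25} = 22; a_{26} = 9.
The sequence repeats with period 24.
So a_{221} = a_{1 + ((221-1) mod 24)} = a_5 = 47.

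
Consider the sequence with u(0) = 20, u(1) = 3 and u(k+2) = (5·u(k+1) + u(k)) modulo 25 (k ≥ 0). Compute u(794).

u(0) = 20,  u(1) = 3,  u(2) = 10,  u(3) = 3,  u(4) = 0,  u(5) = 3,  u(6) = 15,  u(7) = 3,  u(8) = 5,  u(9) = 3,  u(10) = 20,  u(11) = 3.
The sequence repeats with period 10.
So u(794) = u(0 + ((794-0) mod 10)) = u(4) = 0.

0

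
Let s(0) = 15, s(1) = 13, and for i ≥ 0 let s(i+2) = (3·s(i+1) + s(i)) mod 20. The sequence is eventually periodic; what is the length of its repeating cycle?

We have s(0) = 15; s(1) = 13; s(2) = 14; s(3) = 15; s(4) = 19; s(5) = 12; s(6) = 15; s(7) = 17; s(8) = 6; s(9) = 15; s(10) = 11; s(11) = 8; s(12) = 15; s(13) = 13.
Since (s(12), s(13)) = (s(0), s(1)) = (15, 13) (two consecutive terms determine the rest), the sequence is periodic with period 12.

12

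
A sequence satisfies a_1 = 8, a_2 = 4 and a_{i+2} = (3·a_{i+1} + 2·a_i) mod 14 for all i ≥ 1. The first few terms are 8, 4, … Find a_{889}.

6

a_1 = 8; a_2 = 4; a_3 = 0; a_4 = 8; a_5 = 10; a_6 = 4; a_7 = 4; a_8 = 6; a_9 = 12; a_{10} = 6; a_{11} = 0; a_{12} = 12; a_{13} = 8; a_{14} = 6; a_{15} = 6; a_{16} = 2; a_{17} = 4; a_{18} = 2; a_{19} = 0; a_{20} = 4; a_{21} = 12; a_{22} = 2; a_{23} = 2; a_{24} = 10; a_{25} = 6; a_{26} = 10; a_{27} = 0; a_{28} = 6; a_{29} = 4; a_{30} = 10; a_{31} = 10; a_{32} = 8; a_{33} = 2; a_{34} = 8; a_{35} = 0; a_{36} = 2; a_{37} = 6; a_{38} = 8; a_{39} = 8; a_{40} = 12; a_{41} = 10; a_{42} = 12; a_{43} = 0; a_{44} = 10; a_{45} = 2; a_{46} = 12; a_{47} = 12; a_{48} = 4; a_{49} = 8; a_{50} = 4.
Since (a_{49}, a_{50}) = (a_1, a_2) = (8, 4) (two consecutive terms determine the rest), the sequence is periodic with period 48.
So a_{889} = a_{1 + ((889-1) mod 48)} = a_{25} = 6.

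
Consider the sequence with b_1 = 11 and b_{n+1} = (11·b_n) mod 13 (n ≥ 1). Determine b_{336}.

Computing terms: b_1 = 11, b_2 = 4, b_3 = 5, b_4 = 3, b_5 = 7, b_6 = 12, b_7 = 2, b_8 = 9, b_9 = 8, b_{10} = 10, b_{11} = 6, b_{12} = 1, b_{13} = 11.
Since b_{13} = b_1 = 11, the sequence is periodic with period 12.
(336 - 1) mod 12 = 11, so b_{336} = b_{12} = 1.

1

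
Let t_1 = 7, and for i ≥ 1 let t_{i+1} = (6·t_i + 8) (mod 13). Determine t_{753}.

Listing terms: t_1 = 7, t_2 = 11, t_3 = 9, t_4 = 10, t_5 = 3, t_6 = 0, t_7 = 8, t_8 = 4, t_9 = 6, t_{10} = 5, t_{11} = 12, t_{12} = 2, t_{13} = 7.
Since t_{13} = t_1 = 7, the sequence is periodic with period 12.
So t_{753} = t_{1 + ((753-1) mod 12)} = t_9 = 6.

6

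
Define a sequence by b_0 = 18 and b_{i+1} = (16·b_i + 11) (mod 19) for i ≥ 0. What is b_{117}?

Listing terms: b_0 = 18; b_1 = 14; b_2 = 7; b_3 = 9; b_4 = 3; b_5 = 2; b_6 = 5; b_7 = 15; b_8 = 4; b_9 = 18.
The sequence repeats with period 9.
So b_{117} = b_{0 + ((117-0) mod 9)} = b_0 = 18.

18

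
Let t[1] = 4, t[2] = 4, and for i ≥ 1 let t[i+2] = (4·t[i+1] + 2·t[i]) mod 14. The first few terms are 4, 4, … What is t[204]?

2

Computing terms: t[1] = 4; t[2] = 4; t[3] = 10; t[4] = 6; t[5] = 2; t[6] = 6; t[7] = 0; t[8] = 12; t[9] = 6; t[10] = 6; t[11] = 8; t[12] = 2; t[13] = 10; t[14] = 2; t[15] = 0; t[16] = 4; t[17] = 2; t[18] = 2; t[19] = 12; t[20] = 10; t[21] = 8; t[22] = 10; t[23] = 0; t[24] = 6; t[25] = 10; t[26] = 10; t[27] = 4; t[28] = 8; t[29] = 12; t[30] = 8; t[31] = 0; t[32] = 2; t[33] = 8; t[34] = 8; t[35] = 6; t[36] = 12; t[37] = 4; t[38] = 12; t[39] = 0; t[40] = 10; t[41] = 12; t[42] = 12; t[43] = 2; t[44] = 4; t[45] = 6; t[46] = 4; t[47] = 0; t[48] = 8; t[49] = 4; t[50] = 4.
Since (t[49], t[50]) = (t[1], t[2]) = (4, 4) (two consecutive terms determine the rest), the sequence is periodic with period 48.
So t[204] = t[1 + ((204-1) mod 48)] = t[12] = 2.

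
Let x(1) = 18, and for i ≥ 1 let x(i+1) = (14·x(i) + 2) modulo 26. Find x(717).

20

We have x(1) = 18; x(2) = 20; x(3) = 22; x(4) = 24; x(5) = 0; x(6) = 2; x(7) = 4; x(8) = 6; x(9) = 8; x(10) = 10; x(11) = 12; x(12) = 14; x(13) = 16; x(14) = 18.
The sequence repeats with period 13.
So x(717) = x(1 + ((717-1) mod 13)) = x(2) = 20.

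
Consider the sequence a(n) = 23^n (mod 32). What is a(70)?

17

a(0) = 1, a(1) = 23, a(2) = 17, a(3) = 7, a(4) = 1.
The sequence repeats with period 4.
(70 - 0) mod 4 = 2, so a(70) = a(2) = 17.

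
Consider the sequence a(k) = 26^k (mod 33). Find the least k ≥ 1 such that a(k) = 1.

We have a(0) = 1; a(1) = 26; a(2) = 16; a(3) = 20; a(4) = 25; a(5) = 23; a(6) = 4; a(7) = 5; a(8) = 31; a(9) = 14; a(10) = 1.
Since a(10) = a(0) = 1, the sequence is periodic with period 10.
The value 1 next appears (with k ≥ 1) at a(10).

10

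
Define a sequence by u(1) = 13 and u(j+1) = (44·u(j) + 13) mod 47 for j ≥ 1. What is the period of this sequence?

u(1) = 13,  u(2) = 21,  u(3) = 44,  u(4) = 22,  u(5) = 41,  u(6) = 31,  u(7) = 14,  u(8) = 18,  u(9) = 6,  u(10) = 42,  u(11) = 28,  u(12) = 23,  u(13) = 38,  u(14) = 40,  u(15) = 34,  u(16) = 5,  u(17) = 45,  u(18) = 19,  u(19) = 3,  u(20) = 4,  u(21) = 1,  u(22) = 10,  u(23) = 30,  u(24) = 17,  u(25) = 9,  u(26) = 33,  u(27) = 8,  u(28) = 36,  u(29) = 46,  u(30) = 16,  u(31) = 12,  u(32) = 24,  u(33) = 35,  u(34) = 2,  u(35) = 7,  u(36) = 39,  u(37) = 37,  u(38) = 43,  u(39) = 25,  u(40) = 32,  u(41) = 11,  u(42) = 27,  u(43) = 26,  u(44) = 29,  u(45) = 20,  u(46) = 0,  u(47) = 13.
The sequence repeats with period 46.

46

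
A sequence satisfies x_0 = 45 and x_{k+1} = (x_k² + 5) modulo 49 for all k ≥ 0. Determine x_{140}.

44

Listing terms: x_0 = 45, x_1 = 21, x_2 = 5, x_3 = 30, x_4 = 23, x_5 = 44, x_6 = 30.
Since x_6 = x_3 = 30, the sequence is eventually periodic: after a pre-period of length 3 it cycles with period 3.
For k ≥ 3, x_k depends only on (k - 3) mod 3. (140 - 3) mod 3 = 2, so x_{140} = x_5 = 44.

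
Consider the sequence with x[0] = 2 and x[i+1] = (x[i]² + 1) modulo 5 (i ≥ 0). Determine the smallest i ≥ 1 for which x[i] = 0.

Computing terms: x[0] = 2,  x[1] = 0,  x[2] = 1,  x[3] = 2.
Since x[3] = x[0] = 2, the sequence is periodic with period 3.
The value 0 first appears (with i ≥ 1) at x[1].

1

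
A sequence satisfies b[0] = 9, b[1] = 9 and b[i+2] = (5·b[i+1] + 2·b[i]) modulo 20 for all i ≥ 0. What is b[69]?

1

Listing terms: b[0] = 9; b[1] = 9; b[2] = 3; b[3] = 13; b[4] = 11; b[5] = 1; b[6] = 7; b[7] = 17; b[8] = 19; b[9] = 9; b[10] = 3.
Since (b[9], b[10]) = (b[1], b[2]) = (9, 3) (two consecutive terms determine the rest), the sequence is eventually periodic: after a pre-period of length 1 it cycles with period 8.
For i ≥ 1, b[i] depends only on (i - 1) mod 8. (69 - 1) mod 8 = 4, so b[69] = b[5] = 1.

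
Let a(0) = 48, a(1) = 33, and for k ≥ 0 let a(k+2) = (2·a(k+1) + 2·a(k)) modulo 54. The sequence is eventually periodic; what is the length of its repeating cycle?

Computing terms: a(0) = 48, a(1) = 33, a(2) = 0, a(3) = 12, a(4) = 24, a(5) = 18, a(6) = 30, a(7) = 42, a(8) = 36, a(9) = 48, a(10) = 6, a(11) = 0, a(12) = 12.
Since (a(11), a(12)) = (a(2), a(3)) = (0, 12) (two consecutive terms determine the rest), the sequence is eventually periodic: after a pre-period of length 2 it cycles with period 9.

9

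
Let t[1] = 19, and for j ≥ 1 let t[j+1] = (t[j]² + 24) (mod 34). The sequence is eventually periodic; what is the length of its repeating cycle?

Listing terms: t[1] = 19, t[2] = 11, t[3] = 9, t[4] = 3, t[5] = 33, t[6] = 25, t[7] = 3.
Since t[7] = t[4] = 3, the sequence is eventually periodic: after a pre-period of length 3 it cycles with period 3.

3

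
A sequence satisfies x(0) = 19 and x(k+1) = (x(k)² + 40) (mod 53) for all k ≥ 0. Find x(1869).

47

Listing terms: x(0) = 19,  x(1) = 30,  x(2) = 39,  x(3) = 24,  x(4) = 33,  x(5) = 16,  x(6) = 31,  x(7) = 47,  x(8) = 23,  x(9) = 39.
Since x(9) = x(2) = 39, the sequence is eventually periodic: after a pre-period of length 2 it cycles with period 7.
For k ≥ 2, x(k) depends only on (k - 2) mod 7. (1869 - 2) mod 7 = 5, so x(1869) = x(7) = 47.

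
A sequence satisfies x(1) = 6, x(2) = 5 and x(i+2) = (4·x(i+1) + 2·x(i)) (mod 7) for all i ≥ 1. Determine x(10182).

3

x(1) = 6,  x(2) = 5,  x(3) = 4,  x(4) = 5,  x(5) = 0,  x(6) = 3,  x(7) = 5,  x(8) = 5,  x(9) = 2,  x(10) = 4,  x(11) = 6,  x(12) = 4,  x(13) = 0,  x(14) = 1,  x(15) = 4,  x(16) = 4,  x(17) = 3,  x(18) = 6,  x(19) = 2,  x(20) = 6,  x(21) = 0,  x(22) = 5,  x(23) = 6,  x(24) = 6,  x(25) = 1,  x(26) = 2,  x(27) = 3,  x(28) = 2,  x(29) = 0,  x(30) = 4,  x(31) = 2,  x(32) = 2,  x(33) = 5,  x(34) = 3,  x(35) = 1,  x(36) = 3,  x(37) = 0,  x(38) = 6,  x(39) = 3,  x(40) = 3,  x(41) = 4,  x(42) = 1,  x(43) = 5,  x(44) = 1,  x(45) = 0,  x(46) = 2,  x(47) = 1,  x(48) = 1,  x(49) = 6,  x(50) = 5.
The sequence repeats with period 48.
(10182 - 1) mod 48 = 5, so x(10182) = x(6) = 3.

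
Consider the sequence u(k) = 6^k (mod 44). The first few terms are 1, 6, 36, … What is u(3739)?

24

Computing terms: u(0) = 1,  u(1) = 6,  u(2) = 36,  u(3) = 40,  u(4) = 20,  u(5) = 32,  u(6) = 16,  u(7) = 8,  u(8) = 4,  u(9) = 24,  u(10) = 12,  u(11) = 28,  u(12) = 36.
Since u(12) = u(2) = 36, the sequence is eventually periodic: after a pre-period of length 2 it cycles with period 10.
For k ≥ 2, u(k) depends only on (k - 2) mod 10. (3739 - 2) mod 10 = 7, so u(3739) = u(9) = 24.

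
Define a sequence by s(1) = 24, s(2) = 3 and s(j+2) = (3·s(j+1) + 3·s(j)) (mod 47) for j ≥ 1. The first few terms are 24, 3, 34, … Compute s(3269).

34

We have s(1) = 24, s(2) = 3, s(3) = 34, s(4) = 17, s(5) = 12, s(6) = 40, s(7) = 15, s(8) = 24, s(9) = 23, s(10) = 0, s(11) = 22, s(12) = 19, s(13) = 29, s(14) = 3, s(15) = 2, s(16) = 15, s(17) = 4, s(18) = 10, s(19) = 42, s(20) = 15, s(21) = 30, s(22) = 41, s(23) = 25, s(24) = 10, s(25) = 11, s(26) = 16, s(27) = 34, s(28) = 9, s(29) = 35, s(30) = 38, s(31) = 31, s(32) = 19, s(33) = 9, s(34) = 37, s(35) = 44, s(36) = 8, s(37) = 15, s(38) = 22, s(39) = 17, s(40) = 23, s(41) = 26, s(42) = 6, s(43) = 2, s(44) = 24, s(45) = 31, s(46) = 24, s(47) = 24, s(48) = 3.
The sequence repeats with period 46.
(3269 - 1) mod 46 = 2, so s(3269) = s(3) = 34.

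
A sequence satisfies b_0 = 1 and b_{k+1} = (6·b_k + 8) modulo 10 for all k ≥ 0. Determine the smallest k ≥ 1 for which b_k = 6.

We have b_0 = 1, b_1 = 4, b_2 = 2, b_3 = 0, b_4 = 8, b_5 = 6, b_6 = 4.
Since b_6 = b_1 = 4, the sequence is eventually periodic: after a pre-period of length 1 it cycles with period 5.
The value 6 first appears (with k ≥ 1) at b_5.

5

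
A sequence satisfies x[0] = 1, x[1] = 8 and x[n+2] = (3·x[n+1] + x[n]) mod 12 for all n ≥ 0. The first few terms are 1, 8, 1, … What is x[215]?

5

Listing terms: x[0] = 1,  x[1] = 8,  x[2] = 1,  x[3] = 11,  x[4] = 10,  x[5] = 5,  x[6] = 1,  x[7] = 8.
Since (x[6], x[7]) = (x[0], x[1]) = (1, 8) (two consecutive terms determine the rest), the sequence is periodic with period 6.
(215 - 0) mod 6 = 5, so x[215] = x[5] = 5.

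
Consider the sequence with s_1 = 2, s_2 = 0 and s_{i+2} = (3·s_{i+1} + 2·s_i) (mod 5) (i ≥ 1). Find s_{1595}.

We have s_1 = 2, s_2 = 0, s_3 = 4, s_4 = 2, s_5 = 4, s_6 = 1, s_7 = 1, s_8 = 0, s_9 = 2, s_{10} = 1, s_{11} = 2, s_{12} = 3, s_{13} = 3, s_{14} = 0, s_{15} = 1, s_{16} = 3, s_{17} = 1, s_{18} = 4, s_{19} = 4, s_{20} = 0, s_{21} = 3, s_{22} = 4, s_{23} = 3, s_{24} = 2, s_{25} = 2, s_{26} = 0.
The sequence repeats with period 24.
(1595 - 1) mod 24 = 10, so s_{1595} = s_{11} = 2.

2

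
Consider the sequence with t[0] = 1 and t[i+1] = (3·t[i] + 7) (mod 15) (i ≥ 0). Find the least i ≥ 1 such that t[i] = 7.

t[0] = 1, t[1] = 10, t[2] = 7, t[3] = 13, t[4] = 1.
The sequence repeats with period 4.
The value 7 first appears (with i ≥ 1) at t[2].

2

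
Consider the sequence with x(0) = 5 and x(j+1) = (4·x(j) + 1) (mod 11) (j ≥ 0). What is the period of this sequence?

5

Listing terms: x(0) = 5,  x(1) = 10,  x(2) = 8,  x(3) = 0,  x(4) = 1,  x(5) = 5.
Since x(5) = x(0) = 5, the sequence is periodic with period 5.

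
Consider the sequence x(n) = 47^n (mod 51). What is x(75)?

38

Computing terms: x(0) = 1, x(1) = 47, x(2) = 16, x(3) = 38, x(4) = 1.
Since x(4) = x(0) = 1, the sequence is periodic with period 4.
(75 - 0) mod 4 = 3, so x(75) = x(3) = 38.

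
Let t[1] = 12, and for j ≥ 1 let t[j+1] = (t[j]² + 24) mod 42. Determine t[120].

24

We have t[1] = 12; t[2] = 0; t[3] = 24; t[4] = 12.
Since t[4] = t[1] = 12, the sequence is periodic with period 3.
(120 - 1) mod 3 = 2, so t[120] = t[3] = 24.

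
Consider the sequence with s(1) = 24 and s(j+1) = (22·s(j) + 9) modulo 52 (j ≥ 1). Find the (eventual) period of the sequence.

s(1) = 24,  s(2) = 17,  s(3) = 19,  s(4) = 11,  s(5) = 43,  s(6) = 19.
Since s(6) = s(3) = 19, the sequence is eventually periodic: after a pre-period of length 2 it cycles with period 3.

3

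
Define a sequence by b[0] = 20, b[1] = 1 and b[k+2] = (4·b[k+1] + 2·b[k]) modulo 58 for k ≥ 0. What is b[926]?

Computing terms: b[0] = 20, b[1] = 1, b[2] = 44, b[3] = 4, b[4] = 46, b[5] = 18, b[6] = 48, b[7] = 54, b[8] = 22, b[9] = 22, b[10] = 16, b[11] = 50, b[12] = 0, b[13] = 42, b[14] = 52, b[15] = 2, b[16] = 54, b[17] = 46, b[18] = 2, b[19] = 42, b[20] = 56, b[21] = 18, b[22] = 10, b[23] = 18, b[24] = 34, b[25] = 56, b[26] = 2, b[27] = 4, b[28] = 20, b[29] = 30, b[30] = 44, b[31] = 4.
Since (b[30], b[31]) = (b[2], b[3]) = (44, 4) (two consecutive terms determine the rest), the sequence is eventually periodic: after a pre-period of length 2 it cycles with period 28.
For k ≥ 2, b[k] depends only on (k - 2) mod 28. (926 - 2) mod 28 = 0, so b[926] = b[2] = 44.

44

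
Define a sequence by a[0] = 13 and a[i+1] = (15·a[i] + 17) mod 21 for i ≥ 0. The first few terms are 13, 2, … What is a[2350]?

Listing terms: a[0] = 13, a[1] = 2, a[2] = 5, a[3] = 8, a[4] = 11, a[5] = 14, a[6] = 17, a[7] = 20, a[8] = 2.
Since a[8] = a[1] = 2, the sequence is eventually periodic: after a pre-period of length 1 it cycles with period 7.
For i ≥ 1, a[i] depends only on (i - 1) mod 7. (2350 - 1) mod 7 = 4, so a[2350] = a[5] = 14.

14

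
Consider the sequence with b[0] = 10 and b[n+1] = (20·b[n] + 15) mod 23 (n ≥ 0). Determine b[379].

3

b[0] = 10; b[1] = 8; b[2] = 14; b[3] = 19; b[4] = 4; b[5] = 3; b[6] = 6; b[7] = 20; b[8] = 1; b[9] = 12; b[10] = 2; b[11] = 9; b[12] = 11; b[13] = 5; b[14] = 0; b[15] = 15; b[16] = 16; b[17] = 13; b[18] = 22; b[19] = 18; b[20] = 7; b[21] = 17; b[22] = 10.
The sequence repeats with period 22.
(379 - 0) mod 22 = 5, so b[379] = b[5] = 3.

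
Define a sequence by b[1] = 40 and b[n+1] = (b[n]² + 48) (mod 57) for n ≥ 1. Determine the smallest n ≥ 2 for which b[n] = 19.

b[1] = 40,  b[2] = 52,  b[3] = 16,  b[4] = 19,  b[5] = 10,  b[6] = 34,  b[7] = 7,  b[8] = 40.
The sequence repeats with period 7.
The value 19 first appears (with n ≥ 2) at b[4].

4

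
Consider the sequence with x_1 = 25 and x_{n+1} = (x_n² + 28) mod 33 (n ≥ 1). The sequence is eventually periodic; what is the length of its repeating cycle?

5

We have x_1 = 25, x_2 = 26, x_3 = 11, x_4 = 17, x_5 = 20, x_6 = 32, x_7 = 29, x_8 = 11.
Since x_8 = x_3 = 11, the sequence is eventually periodic: after a pre-period of length 2 it cycles with period 5.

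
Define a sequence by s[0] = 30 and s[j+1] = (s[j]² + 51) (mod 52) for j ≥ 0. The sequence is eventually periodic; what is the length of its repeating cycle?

Listing terms: s[0] = 30; s[1] = 15; s[2] = 16; s[3] = 47; s[4] = 24; s[5] = 3; s[6] = 8; s[7] = 11; s[8] = 16.
Since s[8] = s[2] = 16, the sequence is eventually periodic: after a pre-period of length 2 it cycles with period 6.

6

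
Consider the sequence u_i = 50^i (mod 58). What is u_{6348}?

u_0 = 1, u_1 = 50, u_2 = 6, u_3 = 10, u_4 = 36, u_5 = 2, u_6 = 42, u_7 = 12, u_8 = 20, u_9 = 14, u_{10} = 4, u_{11} = 26, u_{12} = 24, u_{13} = 40, u_{14} = 28, u_{15} = 8, u_{16} = 52, u_{17} = 48, u_{18} = 22, u_{19} = 56, u_{20} = 16, u_{21} = 46, u_{22} = 38, u_{23} = 44, u_{24} = 54, u_{25} = 32, u_{26} = 34, u_{27} = 18, u_{28} = 30, u_{29} = 50.
Since u_{29} = u_1 = 50, the sequence is eventually periodic: after a pre-period of length 1 it cycles with period 28.
For i ≥ 1, u_i depends only on (i - 1) mod 28. (6348 - 1) mod 28 = 19, so u_{6348} = u_{20} = 16.

16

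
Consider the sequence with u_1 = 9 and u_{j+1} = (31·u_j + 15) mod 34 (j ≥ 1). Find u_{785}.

u_1 = 9,  u_2 = 22,  u_3 = 17,  u_4 = 32,  u_5 = 21,  u_6 = 20,  u_7 = 23,  u_8 = 14,  u_9 = 7,  u_{10} = 28,  u_{11} = 33,  u_{12} = 18,  u_{13} = 29,  u_{14} = 30,  u_{15} = 27,  u_{16} = 2,  u_{17} = 9.
Since u_{17} = u_1 = 9, the sequence is periodic with period 16.
So u_{785} = u_{1 + ((785-1) mod 16)} = u_1 = 9.

9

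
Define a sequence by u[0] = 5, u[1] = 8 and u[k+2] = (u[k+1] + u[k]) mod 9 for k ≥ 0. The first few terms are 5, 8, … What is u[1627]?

Listing terms: u[0] = 5, u[1] = 8, u[2] = 4, u[3] = 3, u[4] = 7, u[5] = 1, u[6] = 8, u[7] = 0, u[8] = 8, u[9] = 8, u[10] = 7, u[11] = 6, u[12] = 4, u[13] = 1, u[14] = 5, u[15] = 6, u[16] = 2, u[17] = 8, u[18] = 1, u[19] = 0, u[20] = 1, u[21] = 1, u[22] = 2, u[23] = 3, u[24] = 5, u[25] = 8.
Since (u[24], u[25]) = (u[0], u[1]) = (5, 8) (two consecutive terms determine the rest), the sequence is periodic with period 24.
(1627 - 0) mod 24 = 19, so u[1627] = u[19] = 0.

0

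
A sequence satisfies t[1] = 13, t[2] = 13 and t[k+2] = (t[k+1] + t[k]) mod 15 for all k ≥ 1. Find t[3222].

Listing terms: t[1] = 13; t[2] = 13; t[3] = 11; t[4] = 9; t[5] = 5; t[6] = 14; t[7] = 4; t[8] = 3; t[9] = 7; t[10] = 10; t[11] = 2; t[12] = 12; t[13] = 14; t[14] = 11; t[15] = 10; t[16] = 6; t[17] = 1; t[18] = 7; t[19] = 8; t[20] = 0; t[21] = 8; t[22] = 8; t[23] = 1; t[24] = 9; t[25] = 10; t[26] = 4; t[27] = 14; t[28] = 3; t[29] = 2; t[30] = 5; t[31] = 7; t[32] = 12; t[33] = 4; t[34] = 1; t[35] = 5; t[36] = 6; t[37] = 11; t[38] = 2; t[39] = 13; t[40] = 0; t[41] = 13; t[42] = 13.
The sequence repeats with period 40.
So t[3222] = t[1 + ((3222-1) mod 40)] = t[22] = 8.

8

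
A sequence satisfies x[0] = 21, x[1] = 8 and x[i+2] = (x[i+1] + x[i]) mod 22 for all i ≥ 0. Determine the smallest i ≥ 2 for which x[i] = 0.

4

We have x[0] = 21,  x[1] = 8,  x[2] = 7,  x[3] = 15,  x[4] = 0,  x[5] = 15,  x[6] = 15,  x[7] = 8,  x[8] = 1,  x[9] = 9,  x[10] = 10,  x[11] = 19,  x[12] = 7,  x[13] = 4,  x[14] = 11,  x[15] = 15,  x[16] = 4,  x[17] = 19,  x[18] = 1,  x[19] = 20,  x[20] = 21,  x[21] = 19,  x[22] = 18,  x[23] = 15,  x[24] = 11,  x[25] = 4,  x[26] = 15,  x[27] = 19,  x[28] = 12,  x[29] = 9,  x[30] = 21,  x[31] = 8.
Since (x[30], x[31]) = (x[0], x[1]) = (21, 8) (two consecutive terms determine the rest), the sequence is periodic with period 30.
The value 0 first appears (with i ≥ 2) at x[4].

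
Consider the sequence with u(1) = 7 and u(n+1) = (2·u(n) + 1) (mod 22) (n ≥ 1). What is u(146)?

u(1) = 7,  u(2) = 15,  u(3) = 9,  u(4) = 19,  u(5) = 17,  u(6) = 13,  u(7) = 5,  u(8) = 11,  u(9) = 1,  u(10) = 3,  u(11) = 7.
The sequence repeats with period 10.
(146 - 1) mod 10 = 5, so u(146) = u(6) = 13.

13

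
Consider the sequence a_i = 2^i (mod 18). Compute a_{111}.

8

a_1 = 2; a_2 = 4; a_3 = 8; a_4 = 16; a_5 = 14; a_6 = 10; a_7 = 2.
Since a_7 = a_1 = 2, the sequence is periodic with period 6.
So a_{111} = a_{1 + ((111-1) mod 6)} = a_3 = 8.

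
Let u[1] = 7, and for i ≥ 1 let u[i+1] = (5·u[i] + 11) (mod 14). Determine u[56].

4

Computing terms: u[1] = 7, u[2] = 4, u[3] = 3, u[4] = 12, u[5] = 1, u[6] = 2, u[7] = 7.
Since u[7] = u[1] = 7, the sequence is periodic with period 6.
So u[56] = u[1 + ((56-1) mod 6)] = u[2] = 4.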